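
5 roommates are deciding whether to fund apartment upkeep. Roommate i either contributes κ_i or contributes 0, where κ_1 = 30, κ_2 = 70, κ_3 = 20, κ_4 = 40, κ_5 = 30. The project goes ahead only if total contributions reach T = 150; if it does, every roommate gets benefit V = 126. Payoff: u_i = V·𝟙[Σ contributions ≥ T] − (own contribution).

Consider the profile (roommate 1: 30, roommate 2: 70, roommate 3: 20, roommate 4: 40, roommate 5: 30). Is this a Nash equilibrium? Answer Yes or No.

No

Total = 190 ≥ 150: provided.
Roommate 1 (pledges 30, payoff 96): dropping to 0 → total 160, payoff 126. Profitable deviation.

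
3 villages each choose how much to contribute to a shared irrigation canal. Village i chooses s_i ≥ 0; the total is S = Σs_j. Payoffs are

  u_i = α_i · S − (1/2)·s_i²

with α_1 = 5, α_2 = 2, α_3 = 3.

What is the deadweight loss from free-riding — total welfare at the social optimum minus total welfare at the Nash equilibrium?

69

Village i's FOC: ∂u_i/∂s_i = α_i − s_i = 0, so s_i* = α_i.
NE contributions = (5, 2, 3); S = 10.
W^NE = (Σα)·S − ½Σα_i² = 10² − ½·38 = 81.
Planner sets s_i = Σα_j = 10 for every i, so S^SO = 3·10 = 30.
W^SO = (Σα)·S^SO − ½·3·(Σα)² = (3/2)·10² = 150.
Deadweight loss = W^SO − W^NE = 69.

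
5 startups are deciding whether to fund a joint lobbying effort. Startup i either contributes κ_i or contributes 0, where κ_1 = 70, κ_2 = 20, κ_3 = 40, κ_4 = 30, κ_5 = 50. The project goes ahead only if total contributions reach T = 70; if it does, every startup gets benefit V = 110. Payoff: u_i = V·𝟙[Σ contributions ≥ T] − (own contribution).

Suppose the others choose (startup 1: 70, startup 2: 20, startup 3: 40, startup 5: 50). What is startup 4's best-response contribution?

0

Others' total = 180 ≥ 70; contributing adds cost 30 for no extra benefit.
Best response: 0.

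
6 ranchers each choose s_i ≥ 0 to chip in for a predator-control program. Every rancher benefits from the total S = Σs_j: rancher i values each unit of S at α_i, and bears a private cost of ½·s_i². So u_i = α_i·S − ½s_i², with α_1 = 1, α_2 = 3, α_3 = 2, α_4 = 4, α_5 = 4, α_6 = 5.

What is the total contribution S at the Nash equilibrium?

Rancher i's FOC: ∂u_i/∂s_i = α_i − s_i = 0, so s_i* = α_i.
NE contributions = (1, 3, 2, 4, 4, 5); S = 19.

19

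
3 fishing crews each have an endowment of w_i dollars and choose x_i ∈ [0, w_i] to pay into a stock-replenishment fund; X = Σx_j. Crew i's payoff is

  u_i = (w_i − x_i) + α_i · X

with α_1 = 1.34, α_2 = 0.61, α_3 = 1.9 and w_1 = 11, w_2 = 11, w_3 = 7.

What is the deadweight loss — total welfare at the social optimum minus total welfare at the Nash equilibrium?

31.35

∂u_i/∂x_i = α_i − 1, so crew i contributes w_i if α_i > 1, else 0.
α_i > 1 for i ∈ {1, 3}; NE contributions (11, 0, 7), X = 18.
W^NE = Σw_i − X^NE + (Σα_i)·X^NE = 29 + 2.85·18 = 80.3.
Planner: ∂(Σu_j)/∂x_i = Σα_j − 1 = 2.85 > 0, so everyone contributes w_i; X^SO = 29, W^SO = 29 + 2.85·29 = 111.65.
Deadweight loss = 31.35.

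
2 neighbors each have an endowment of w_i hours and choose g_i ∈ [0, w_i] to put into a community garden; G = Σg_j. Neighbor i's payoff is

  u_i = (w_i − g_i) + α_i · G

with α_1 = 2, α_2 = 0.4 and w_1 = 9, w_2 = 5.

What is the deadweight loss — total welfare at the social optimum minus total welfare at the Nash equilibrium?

∂u_i/∂g_i = α_i − 1, so neighbor i contributes w_i if α_i > 1, else 0.
α_i > 1 for i ∈ {1}; NE contributions (9, 0), G = 9.
W^NE = Σw_i − G^NE + (Σα_i)·G^NE = 14 + 1.4·9 = 26.6.
Planner: ∂(Σu_j)/∂g_i = Σα_j − 1 = 1.4 > 0, so everyone contributes w_i; G^SO = 14, W^SO = 14 + 1.4·14 = 33.6.
Deadweight loss = 7.

7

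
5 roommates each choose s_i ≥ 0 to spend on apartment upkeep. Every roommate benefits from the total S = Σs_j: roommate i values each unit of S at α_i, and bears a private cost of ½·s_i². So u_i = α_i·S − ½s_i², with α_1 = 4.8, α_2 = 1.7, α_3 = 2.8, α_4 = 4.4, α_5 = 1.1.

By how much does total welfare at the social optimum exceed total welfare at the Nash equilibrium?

355.73

Roommate i's FOC: ∂u_i/∂s_i = α_i − s_i = 0, so s_i* = α_i.
NE contributions = (4.8, 1.7, 2.8, 4.4, 1.1); S = 14.8.
W^NE = (Σα)·S − ½Σα_i² = 14.8² − ½·54.34 = 191.87.
Planner sets s_i = Σα_j = 14.8 for every i, so S^SO = 5·14.8 = 74.
W^SO = (Σα)·S^SO − ½·5·(Σα)² = (5/2)·14.8² = 547.6.
Deadweight loss = W^SO − W^NE = 355.73.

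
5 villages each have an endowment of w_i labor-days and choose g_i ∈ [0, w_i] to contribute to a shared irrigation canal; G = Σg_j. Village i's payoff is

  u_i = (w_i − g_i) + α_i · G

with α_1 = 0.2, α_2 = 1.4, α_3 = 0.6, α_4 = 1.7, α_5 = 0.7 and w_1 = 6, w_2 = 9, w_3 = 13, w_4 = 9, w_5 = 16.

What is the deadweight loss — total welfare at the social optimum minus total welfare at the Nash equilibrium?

∂u_i/∂g_i = α_i − 1, so village i contributes w_i if α_i > 1, else 0.
α_i > 1 for i ∈ {2, 4}; NE contributions (0, 9, 0, 9, 0), G = 18.
W^NE = Σw_i − G^NE + (Σα_i)·G^NE = 53 + 3.6·18 = 117.8.
Planner: ∂(Σu_j)/∂g_i = Σα_j − 1 = 3.6 > 0, so everyone contributes w_i; G^SO = 53, W^SO = 53 + 3.6·53 = 243.8.
Deadweight loss = 126.

126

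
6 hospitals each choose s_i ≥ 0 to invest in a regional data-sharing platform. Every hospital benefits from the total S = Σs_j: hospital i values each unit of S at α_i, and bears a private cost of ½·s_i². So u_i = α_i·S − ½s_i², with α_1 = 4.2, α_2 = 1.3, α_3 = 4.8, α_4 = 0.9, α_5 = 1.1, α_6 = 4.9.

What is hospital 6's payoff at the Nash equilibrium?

Hospital i's FOC: ∂u_i/∂s_i = α_i − s_i = 0, so s_i* = α_i.
NE contributions = (4.2, 1.3, 4.8, 0.9, 1.1, 4.9); S = 17.2.
u_6 = α_6·S − ½·(s_6)² = 4.9·17.2 − ½·4.9² = 72.275.

72.275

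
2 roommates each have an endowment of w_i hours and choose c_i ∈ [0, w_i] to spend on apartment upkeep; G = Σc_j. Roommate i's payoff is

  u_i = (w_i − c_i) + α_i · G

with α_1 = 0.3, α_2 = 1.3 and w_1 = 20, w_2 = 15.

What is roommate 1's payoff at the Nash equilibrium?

∂u_i/∂c_i = α_i − 1, so roommate i contributes w_i if α_i > 1, else 0.
α_i > 1 for i ∈ {2}; NE contributions (0, 15), G = 15.
u_1 = (20 − 0) + 0.3·15 = 24.5.

24.5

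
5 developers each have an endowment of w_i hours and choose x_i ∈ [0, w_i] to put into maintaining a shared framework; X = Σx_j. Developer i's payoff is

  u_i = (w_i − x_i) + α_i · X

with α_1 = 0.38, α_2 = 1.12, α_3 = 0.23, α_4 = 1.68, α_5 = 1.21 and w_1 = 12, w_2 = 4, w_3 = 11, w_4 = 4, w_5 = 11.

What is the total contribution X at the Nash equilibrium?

19

∂u_i/∂x_i = α_i − 1, so developer i contributes w_i if α_i > 1, else 0.
α_i > 1 for i ∈ {2, 4, 5}; NE contributions (0, 4, 0, 4, 11), X = 19.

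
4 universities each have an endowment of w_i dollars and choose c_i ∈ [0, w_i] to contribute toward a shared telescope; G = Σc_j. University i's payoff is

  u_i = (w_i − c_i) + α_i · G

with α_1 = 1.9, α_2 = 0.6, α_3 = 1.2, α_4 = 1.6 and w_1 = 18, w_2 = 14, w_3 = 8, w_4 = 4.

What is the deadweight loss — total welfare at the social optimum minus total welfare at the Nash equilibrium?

60.2

∂u_i/∂c_i = α_i − 1, so university i contributes w_i if α_i > 1, else 0.
α_i > 1 for i ∈ {1, 3, 4}; NE contributions (18, 0, 8, 4), G = 30.
W^NE = Σw_i − G^NE + (Σα_i)·G^NE = 44 + 4.3·30 = 173.
Planner: ∂(Σu_j)/∂c_i = Σα_j − 1 = 4.3 > 0, so everyone contributes w_i; G^SO = 44, W^SO = 44 + 4.3·44 = 233.2.
Deadweight loss = 60.2.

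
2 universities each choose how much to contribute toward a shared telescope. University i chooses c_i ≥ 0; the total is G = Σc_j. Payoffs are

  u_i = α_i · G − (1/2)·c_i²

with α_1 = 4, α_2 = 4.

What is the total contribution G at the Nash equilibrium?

8

University i's FOC: ∂u_i/∂c_i = α_i − c_i = 0, so c_i* = α_i.
NE contributions = (4, 4); G = 8.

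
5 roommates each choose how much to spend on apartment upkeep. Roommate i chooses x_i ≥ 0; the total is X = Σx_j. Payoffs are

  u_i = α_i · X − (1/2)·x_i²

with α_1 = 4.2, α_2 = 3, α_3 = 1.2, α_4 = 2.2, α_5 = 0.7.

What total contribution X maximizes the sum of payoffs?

56.5

Planner FOC: ∂(Σu_j)/∂x_i = (Σα_j) − x_i = 0, so x_i^SO = Σα_j = 11.3 for every i; X^SO = 56.5.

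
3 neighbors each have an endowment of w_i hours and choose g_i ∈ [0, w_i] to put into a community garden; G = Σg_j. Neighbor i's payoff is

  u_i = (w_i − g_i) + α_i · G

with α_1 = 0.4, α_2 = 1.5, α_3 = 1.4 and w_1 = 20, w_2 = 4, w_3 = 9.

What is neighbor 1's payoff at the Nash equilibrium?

∂u_i/∂g_i = α_i − 1, so neighbor i contributes w_i if α_i > 1, else 0.
α_i > 1 for i ∈ {2, 3}; NE contributions (0, 4, 9), G = 13.
u_1 = (20 − 0) + 0.4·13 = 25.2.

25.2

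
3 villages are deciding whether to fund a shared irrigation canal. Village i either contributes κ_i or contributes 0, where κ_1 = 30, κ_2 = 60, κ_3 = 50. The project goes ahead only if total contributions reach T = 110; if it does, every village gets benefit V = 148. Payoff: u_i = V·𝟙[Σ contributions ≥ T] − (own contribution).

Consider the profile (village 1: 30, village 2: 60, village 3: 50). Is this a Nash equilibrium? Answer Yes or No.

Total = 140 ≥ 110: provided.
Village 1 (pledges 30, payoff 118): dropping to 0 → total 110, payoff 148. Profitable deviation.

No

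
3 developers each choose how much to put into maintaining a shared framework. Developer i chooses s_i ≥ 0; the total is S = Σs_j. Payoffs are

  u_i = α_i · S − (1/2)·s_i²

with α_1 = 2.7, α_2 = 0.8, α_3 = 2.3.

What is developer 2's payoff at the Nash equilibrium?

Developer i's FOC: ∂u_i/∂s_i = α_i − s_i = 0, so s_i* = α_i.
NE contributions = (2.7, 0.8, 2.3); S = 5.8.
u_2 = α_2·S − ½·(s_2)² = 0.8·5.8 − ½·0.8² = 4.32.

4.32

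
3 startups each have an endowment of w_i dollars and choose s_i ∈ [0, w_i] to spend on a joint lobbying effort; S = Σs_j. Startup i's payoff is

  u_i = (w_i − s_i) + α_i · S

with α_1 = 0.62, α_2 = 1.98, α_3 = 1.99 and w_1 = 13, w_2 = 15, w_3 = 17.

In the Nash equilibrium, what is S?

32

∂u_i/∂s_i = α_i − 1, so startup i contributes w_i if α_i > 1, else 0.
α_i > 1 for i ∈ {2, 3}; NE contributions (0, 15, 17), S = 32.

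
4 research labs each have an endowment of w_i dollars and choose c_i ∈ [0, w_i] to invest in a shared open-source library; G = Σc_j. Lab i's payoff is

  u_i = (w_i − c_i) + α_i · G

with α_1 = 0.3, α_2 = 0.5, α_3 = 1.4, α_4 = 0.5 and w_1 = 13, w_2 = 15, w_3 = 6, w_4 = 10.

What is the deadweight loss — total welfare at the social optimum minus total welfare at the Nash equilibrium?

∂u_i/∂c_i = α_i − 1, so lab i contributes w_i if α_i > 1, else 0.
α_i > 1 for i ∈ {3}; NE contributions (0, 0, 6, 0), G = 6.
W^NE = Σw_i − G^NE + (Σα_i)·G^NE = 44 + 1.7·6 = 54.2.
Planner: ∂(Σu_j)/∂c_i = Σα_j − 1 = 1.7 > 0, so everyone contributes w_i; G^SO = 44, W^SO = 44 + 1.7·44 = 118.8.
Deadweight loss = 64.6.

64.6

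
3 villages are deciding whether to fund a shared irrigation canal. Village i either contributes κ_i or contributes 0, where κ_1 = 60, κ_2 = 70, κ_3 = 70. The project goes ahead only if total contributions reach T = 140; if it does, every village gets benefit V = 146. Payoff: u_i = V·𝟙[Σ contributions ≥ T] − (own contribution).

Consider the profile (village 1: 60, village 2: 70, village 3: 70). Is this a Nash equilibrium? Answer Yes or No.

Total = 200 ≥ 140: provided.
Village 1 (pledges 60, payoff 86): dropping to 0 → total 140, payoff 146. Profitable deviation.

No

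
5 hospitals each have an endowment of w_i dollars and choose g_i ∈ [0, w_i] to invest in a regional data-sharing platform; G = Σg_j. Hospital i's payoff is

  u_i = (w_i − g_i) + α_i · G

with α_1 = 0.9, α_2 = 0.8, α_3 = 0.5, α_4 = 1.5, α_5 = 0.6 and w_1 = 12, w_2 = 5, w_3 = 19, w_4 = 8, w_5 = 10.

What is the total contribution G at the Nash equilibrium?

8

∂u_i/∂g_i = α_i − 1, so hospital i contributes w_i if α_i > 1, else 0.
α_i > 1 for i ∈ {4}; NE contributions (0, 0, 0, 8, 0), G = 8.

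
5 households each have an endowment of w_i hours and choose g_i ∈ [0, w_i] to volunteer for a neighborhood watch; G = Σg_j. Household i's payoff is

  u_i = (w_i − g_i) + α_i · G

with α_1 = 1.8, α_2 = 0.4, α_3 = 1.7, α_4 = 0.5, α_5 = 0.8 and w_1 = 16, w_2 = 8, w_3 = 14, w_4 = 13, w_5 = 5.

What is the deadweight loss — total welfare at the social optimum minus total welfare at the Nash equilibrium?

∂u_i/∂g_i = α_i − 1, so household i contributes w_i if α_i > 1, else 0.
α_i > 1 for i ∈ {1, 3}; NE contributions (16, 0, 14, 0, 0), G = 30.
W^NE = Σw_i − G^NE + (Σα_i)·G^NE = 56 + 4.2·30 = 182.
Planner: ∂(Σu_j)/∂g_i = Σα_j − 1 = 4.2 > 0, so everyone contributes w_i; G^SO = 56, W^SO = 56 + 4.2·56 = 291.2.
Deadweight loss = 109.2.

109.2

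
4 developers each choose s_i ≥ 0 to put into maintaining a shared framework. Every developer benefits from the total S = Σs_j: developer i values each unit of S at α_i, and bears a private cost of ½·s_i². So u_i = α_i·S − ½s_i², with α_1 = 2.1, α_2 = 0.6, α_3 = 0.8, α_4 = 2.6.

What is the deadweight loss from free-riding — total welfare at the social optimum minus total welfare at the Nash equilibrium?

43.295

Developer i's FOC: ∂u_i/∂s_i = α_i − s_i = 0, so s_i* = α_i.
NE contributions = (2.1, 0.6, 0.8, 2.6); S = 6.1.
W^NE = (Σα)·S − ½Σα_i² = 6.1² − ½·12.17 = 31.125.
Planner sets s_i = Σα_j = 6.1 for every i, so S^SO = 4·6.1 = 24.4.
W^SO = (Σα)·S^SO − ½·4·(Σα)² = (4/2)·6.1² = 74.42.
Deadweight loss = W^SO − W^NE = 43.295.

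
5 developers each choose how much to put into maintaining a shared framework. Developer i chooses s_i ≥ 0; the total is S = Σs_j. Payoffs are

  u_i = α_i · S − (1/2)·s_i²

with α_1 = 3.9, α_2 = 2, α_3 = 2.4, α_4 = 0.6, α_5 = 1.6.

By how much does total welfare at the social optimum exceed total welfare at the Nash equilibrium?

179.32

Developer i's FOC: ∂u_i/∂s_i = α_i − s_i = 0, so s_i* = α_i.
NE contributions = (3.9, 2, 2.4, 0.6, 1.6); S = 10.5.
W^NE = (Σα)·S − ½Σα_i² = 10.5² − ½·27.89 = 96.305.
Planner sets s_i = Σα_j = 10.5 for every i, so S^SO = 5·10.5 = 52.5.
W^SO = (Σα)·S^SO − ½·5·(Σα)² = (5/2)·10.5² = 275.625.
Deadweight loss = W^SO − W^NE = 179.32.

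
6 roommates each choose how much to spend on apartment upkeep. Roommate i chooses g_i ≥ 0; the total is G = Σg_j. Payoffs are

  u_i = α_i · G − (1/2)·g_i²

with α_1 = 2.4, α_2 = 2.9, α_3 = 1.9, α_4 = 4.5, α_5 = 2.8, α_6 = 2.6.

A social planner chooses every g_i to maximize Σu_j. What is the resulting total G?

Planner FOC: ∂(Σu_j)/∂g_i = (Σα_j) − g_i = 0, so g_i^SO = Σα_j = 17.1 for every i; G^SO = 102.6.

102.6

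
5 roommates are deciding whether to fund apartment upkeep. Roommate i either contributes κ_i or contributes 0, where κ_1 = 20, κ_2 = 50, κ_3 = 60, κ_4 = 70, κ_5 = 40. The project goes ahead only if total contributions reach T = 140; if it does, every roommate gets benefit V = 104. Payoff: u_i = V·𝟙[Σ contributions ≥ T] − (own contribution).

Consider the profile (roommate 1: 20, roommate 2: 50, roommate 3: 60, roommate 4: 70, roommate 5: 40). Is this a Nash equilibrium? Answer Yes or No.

No

Total = 240 ≥ 140: provided.
Roommate 1 (pledges 20, payoff 84): dropping to 0 → total 220, payoff 104. Profitable deviation.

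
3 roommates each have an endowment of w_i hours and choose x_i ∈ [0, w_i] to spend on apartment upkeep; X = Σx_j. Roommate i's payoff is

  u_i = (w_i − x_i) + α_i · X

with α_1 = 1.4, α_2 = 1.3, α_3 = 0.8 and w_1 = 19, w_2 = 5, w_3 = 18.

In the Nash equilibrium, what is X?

24

∂u_i/∂x_i = α_i − 1, so roommate i contributes w_i if α_i > 1, else 0.
α_i > 1 for i ∈ {1, 2}; NE contributions (19, 5, 0), X = 24.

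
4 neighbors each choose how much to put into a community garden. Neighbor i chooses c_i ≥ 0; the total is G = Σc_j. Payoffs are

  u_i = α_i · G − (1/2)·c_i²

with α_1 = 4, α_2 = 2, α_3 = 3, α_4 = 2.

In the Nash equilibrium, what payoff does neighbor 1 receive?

Neighbor i's FOC: ∂u_i/∂c_i = α_i − c_i = 0, so c_i* = α_i.
NE contributions = (4, 2, 3, 2); G = 11.
u_1 = α_1·G − ½·(c_1)² = 4·11 − ½·4² = 36.

36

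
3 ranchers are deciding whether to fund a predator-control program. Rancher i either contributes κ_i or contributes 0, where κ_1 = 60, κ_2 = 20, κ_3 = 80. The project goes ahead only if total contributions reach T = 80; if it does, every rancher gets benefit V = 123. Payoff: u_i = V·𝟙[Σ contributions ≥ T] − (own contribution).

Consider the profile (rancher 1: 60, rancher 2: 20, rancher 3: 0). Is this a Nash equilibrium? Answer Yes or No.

Total = 80 ≥ 80: provided.
Rancher 1 (pledges 60, payoff 63): dropping to 0 → total 20, payoff 0. No gain.
Rancher 2 (pledges 20, payoff 103): dropping to 0 → total 60, payoff 0. No gain.
Rancher 3 (pledges 0, payoff 123): pledging 80 → total 160, payoff 43. No gain.

Yes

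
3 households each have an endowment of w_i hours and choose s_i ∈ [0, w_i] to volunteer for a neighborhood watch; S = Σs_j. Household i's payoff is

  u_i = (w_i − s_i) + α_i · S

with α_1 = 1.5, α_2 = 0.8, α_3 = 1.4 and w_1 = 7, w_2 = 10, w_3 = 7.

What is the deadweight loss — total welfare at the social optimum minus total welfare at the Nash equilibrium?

27

∂u_i/∂s_i = α_i − 1, so household i contributes w_i if α_i > 1, else 0.
α_i > 1 for i ∈ {1, 3}; NE contributions (7, 0, 7), S = 14.
W^NE = Σw_i − S^NE + (Σα_i)·S^NE = 24 + 2.7·14 = 61.8.
Planner: ∂(Σu_j)/∂s_i = Σα_j − 1 = 2.7 > 0, so everyone contributes w_i; S^SO = 24, W^SO = 24 + 2.7·24 = 88.8.
Deadweight loss = 27.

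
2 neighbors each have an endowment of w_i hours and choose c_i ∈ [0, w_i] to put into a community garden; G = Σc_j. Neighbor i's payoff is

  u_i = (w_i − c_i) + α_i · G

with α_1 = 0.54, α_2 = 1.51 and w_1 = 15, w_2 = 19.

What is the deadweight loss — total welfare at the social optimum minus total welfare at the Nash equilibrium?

∂u_i/∂c_i = α_i − 1, so neighbor i contributes w_i if α_i > 1, else 0.
α_i > 1 for i ∈ {2}; NE contributions (0, 19), G = 19.
W^NE = Σw_i − G^NE + (Σα_i)·G^NE = 34 + 1.05·19 = 53.95.
Planner: ∂(Σu_j)/∂c_i = Σα_j − 1 = 1.05 > 0, so everyone contributes w_i; G^SO = 34, W^SO = 34 + 1.05·34 = 69.7.
Deadweight loss = 15.75.

15.75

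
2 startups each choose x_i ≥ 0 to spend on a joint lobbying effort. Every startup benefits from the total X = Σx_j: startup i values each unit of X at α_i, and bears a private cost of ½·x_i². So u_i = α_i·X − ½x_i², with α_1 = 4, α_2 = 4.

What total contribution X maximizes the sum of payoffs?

Planner FOC: ∂(Σu_j)/∂x_i = (Σα_j) − x_i = 0, so x_i^SO = Σα_j = 8 for every i; X^SO = 16.

16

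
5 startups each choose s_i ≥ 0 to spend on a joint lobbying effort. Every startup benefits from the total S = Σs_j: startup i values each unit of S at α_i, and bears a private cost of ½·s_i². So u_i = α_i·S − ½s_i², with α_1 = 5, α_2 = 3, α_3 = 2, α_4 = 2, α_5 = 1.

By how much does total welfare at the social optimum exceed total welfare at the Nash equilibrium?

275

Startup i's FOC: ∂u_i/∂s_i = α_i − s_i = 0, so s_i* = α_i.
NE contributions = (5, 3, 2, 2, 1); S = 13.
W^NE = (Σα)·S − ½Σα_i² = 13² − ½·43 = 147.5.
Planner sets s_i = Σα_j = 13 for every i, so S^SO = 5·13 = 65.
W^SO = (Σα)·S^SO − ½·5·(Σα)² = (5/2)·13² = 422.5.
Deadweight loss = W^SO − W^NE = 275.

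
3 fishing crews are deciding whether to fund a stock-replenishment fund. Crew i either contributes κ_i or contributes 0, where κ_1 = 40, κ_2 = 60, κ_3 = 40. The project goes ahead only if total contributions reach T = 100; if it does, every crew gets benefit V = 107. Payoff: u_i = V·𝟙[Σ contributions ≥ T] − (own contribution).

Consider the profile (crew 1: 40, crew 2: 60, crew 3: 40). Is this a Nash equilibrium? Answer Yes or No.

Total = 140 ≥ 100: provided.
Crew 1 (pledges 40, payoff 67): dropping to 0 → total 100, payoff 107. Profitable deviation.

No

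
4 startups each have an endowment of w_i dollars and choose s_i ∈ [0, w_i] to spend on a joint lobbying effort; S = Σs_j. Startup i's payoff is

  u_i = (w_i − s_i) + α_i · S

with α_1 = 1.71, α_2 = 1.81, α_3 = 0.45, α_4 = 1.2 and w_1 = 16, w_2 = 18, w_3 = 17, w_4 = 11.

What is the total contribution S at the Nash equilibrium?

∂u_i/∂s_i = α_i − 1, so startup i contributes w_i if α_i > 1, else 0.
α_i > 1 for i ∈ {1, 2, 4}; NE contributions (16, 18, 0, 11), S = 45.

45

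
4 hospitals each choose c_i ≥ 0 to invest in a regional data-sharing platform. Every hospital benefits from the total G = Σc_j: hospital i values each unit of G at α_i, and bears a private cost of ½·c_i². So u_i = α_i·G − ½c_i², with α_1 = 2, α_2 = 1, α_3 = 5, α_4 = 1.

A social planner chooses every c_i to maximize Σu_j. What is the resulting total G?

Planner FOC: ∂(Σu_j)/∂c_i = (Σα_j) − c_i = 0, so c_i^SO = Σα_j = 9 for every i; G^SO = 36.

36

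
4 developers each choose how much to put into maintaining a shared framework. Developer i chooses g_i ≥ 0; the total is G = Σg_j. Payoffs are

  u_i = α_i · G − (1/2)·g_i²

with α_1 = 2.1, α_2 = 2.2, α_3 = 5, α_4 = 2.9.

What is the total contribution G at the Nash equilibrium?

12.2

Developer i's FOC: ∂u_i/∂g_i = α_i − g_i = 0, so g_i* = α_i.
NE contributions = (2.1, 2.2, 5, 2.9); G = 12.2.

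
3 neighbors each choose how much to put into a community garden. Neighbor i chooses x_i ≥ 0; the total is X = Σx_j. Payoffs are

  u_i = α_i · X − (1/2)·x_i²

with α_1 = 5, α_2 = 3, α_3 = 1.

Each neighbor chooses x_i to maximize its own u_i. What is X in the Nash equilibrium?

Neighbor i's FOC: ∂u_i/∂x_i = α_i − x_i = 0, so x_i* = α_i.
NE contributions = (5, 3, 1); X = 9.

9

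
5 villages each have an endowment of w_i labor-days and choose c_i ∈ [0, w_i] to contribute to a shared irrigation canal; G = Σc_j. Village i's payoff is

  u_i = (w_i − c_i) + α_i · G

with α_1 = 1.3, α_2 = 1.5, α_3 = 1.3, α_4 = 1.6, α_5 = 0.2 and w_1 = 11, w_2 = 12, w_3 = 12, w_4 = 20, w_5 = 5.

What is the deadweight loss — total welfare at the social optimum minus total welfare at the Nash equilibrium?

∂u_i/∂c_i = α_i − 1, so village i contributes w_i if α_i > 1, else 0.
α_i > 1 for i ∈ {1, 2, 3, 4}; NE contributions (11, 12, 12, 20, 0), G = 55.
W^NE = Σw_i − G^NE + (Σα_i)·G^NE = 60 + 4.9·55 = 329.5.
Planner: ∂(Σu_j)/∂c_i = Σα_j − 1 = 4.9 > 0, so everyone contributes w_i; G^SO = 60, W^SO = 60 + 4.9·60 = 354.
Deadweight loss = 24.5.

24.5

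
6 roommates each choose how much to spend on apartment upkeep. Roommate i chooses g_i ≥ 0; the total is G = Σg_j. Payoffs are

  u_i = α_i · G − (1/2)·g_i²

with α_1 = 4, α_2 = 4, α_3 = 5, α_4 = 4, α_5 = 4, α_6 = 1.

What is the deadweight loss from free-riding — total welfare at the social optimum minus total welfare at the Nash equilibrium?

1013

Roommate i's FOC: ∂u_i/∂g_i = α_i − g_i = 0, so g_i* = α_i.
NE contributions = (4, 4, 5, 4, 4, 1); G = 22.
W^NE = (Σα)·G − ½Σα_i² = 22² − ½·90 = 439.
Planner sets g_i = Σα_j = 22 for every i, so G^SO = 6·22 = 132.
W^SO = (Σα)·G^SO − ½·6·(Σα)² = (6/2)·22² = 1452.
Deadweight loss = W^SO − W^NE = 1013.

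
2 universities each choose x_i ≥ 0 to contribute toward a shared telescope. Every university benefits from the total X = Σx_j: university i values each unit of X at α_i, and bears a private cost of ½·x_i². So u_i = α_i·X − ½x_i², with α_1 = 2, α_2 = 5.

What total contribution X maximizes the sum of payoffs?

14

Planner FOC: ∂(Σu_j)/∂x_i = (Σα_j) − x_i = 0, so x_i^SO = Σα_j = 7 for every i; X^SO = 14.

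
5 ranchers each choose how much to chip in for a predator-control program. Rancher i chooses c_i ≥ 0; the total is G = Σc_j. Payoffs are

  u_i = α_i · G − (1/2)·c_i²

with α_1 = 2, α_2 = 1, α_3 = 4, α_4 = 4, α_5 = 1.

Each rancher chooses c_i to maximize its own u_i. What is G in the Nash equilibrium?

Rancher i's FOC: ∂u_i/∂c_i = α_i − c_i = 0, so c_i* = α_i.
NE contributions = (2, 1, 4, 4, 1); G = 12.

12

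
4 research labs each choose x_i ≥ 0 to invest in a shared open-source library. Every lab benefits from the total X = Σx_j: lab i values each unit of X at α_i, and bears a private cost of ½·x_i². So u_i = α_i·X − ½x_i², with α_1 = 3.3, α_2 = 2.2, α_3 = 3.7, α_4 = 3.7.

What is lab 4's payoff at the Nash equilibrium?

Lab i's FOC: ∂u_i/∂x_i = α_i − x_i = 0, so x_i* = α_i.
NE contributions = (3.3, 2.2, 3.7, 3.7); X = 12.9.
u_4 = α_4·X − ½·(x_4)² = 3.7·12.9 − ½·3.7² = 40.885.

40.885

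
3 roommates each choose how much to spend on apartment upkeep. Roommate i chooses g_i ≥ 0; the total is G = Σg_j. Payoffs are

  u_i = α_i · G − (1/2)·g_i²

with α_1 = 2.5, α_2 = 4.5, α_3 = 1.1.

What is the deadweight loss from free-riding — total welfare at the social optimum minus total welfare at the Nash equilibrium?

46.66

Roommate i's FOC: ∂u_i/∂g_i = α_i − g_i = 0, so g_i* = α_i.
NE contributions = (2.5, 4.5, 1.1); G = 8.1.
W^NE = (Σα)·G − ½Σα_i² = 8.1² − ½·27.71 = 51.755.
Planner sets g_i = Σα_j = 8.1 for every i, so G^SO = 3·8.1 = 24.3.
W^SO = (Σα)·G^SO − ½·3·(Σα)² = (3/2)·8.1² = 98.415.
Deadweight loss = W^SO − W^NE = 46.66.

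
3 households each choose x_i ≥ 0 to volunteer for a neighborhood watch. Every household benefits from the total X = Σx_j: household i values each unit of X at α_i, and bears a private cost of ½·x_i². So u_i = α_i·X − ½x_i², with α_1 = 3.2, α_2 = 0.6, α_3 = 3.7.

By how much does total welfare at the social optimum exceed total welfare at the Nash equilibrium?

40.27

Household i's FOC: ∂u_i/∂x_i = α_i − x_i = 0, so x_i* = α_i.
NE contributions = (3.2, 0.6, 3.7); X = 7.5.
W^NE = (Σα)·X − ½Σα_i² = 7.5² − ½·24.29 = 44.105.
Planner sets x_i = Σα_j = 7.5 for every i, so X^SO = 3·7.5 = 22.5.
W^SO = (Σα)·X^SO − ½·3·(Σα)² = (3/2)·7.5² = 84.375.
Deadweight loss = W^SO − W^NE = 40.27.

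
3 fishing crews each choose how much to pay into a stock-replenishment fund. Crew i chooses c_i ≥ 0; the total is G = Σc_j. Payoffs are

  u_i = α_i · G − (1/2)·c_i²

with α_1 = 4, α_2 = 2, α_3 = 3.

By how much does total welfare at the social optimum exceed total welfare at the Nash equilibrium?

55

Crew i's FOC: ∂u_i/∂c_i = α_i − c_i = 0, so c_i* = α_i.
NE contributions = (4, 2, 3); G = 9.
W^NE = (Σα)·G − ½Σα_i² = 9² − ½·29 = 66.5.
Planner sets c_i = Σα_j = 9 for every i, so G^SO = 3·9 = 27.
W^SO = (Σα)·G^SO − ½·3·(Σα)² = (3/2)·9² = 121.5.
Deadweight loss = W^SO − W^NE = 55.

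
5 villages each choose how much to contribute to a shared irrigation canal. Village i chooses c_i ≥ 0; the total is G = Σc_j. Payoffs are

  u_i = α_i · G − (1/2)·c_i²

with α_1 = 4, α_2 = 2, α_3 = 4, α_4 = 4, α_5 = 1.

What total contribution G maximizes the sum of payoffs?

75

Planner FOC: ∂(Σu_j)/∂c_i = (Σα_j) − c_i = 0, so c_i^SO = Σα_j = 15 for every i; G^SO = 75.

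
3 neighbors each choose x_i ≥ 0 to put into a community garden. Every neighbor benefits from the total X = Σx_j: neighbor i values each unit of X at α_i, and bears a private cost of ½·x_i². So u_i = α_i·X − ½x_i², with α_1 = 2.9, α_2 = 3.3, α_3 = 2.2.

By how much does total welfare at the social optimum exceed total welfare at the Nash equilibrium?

Neighbor i's FOC: ∂u_i/∂x_i = α_i − x_i = 0, so x_i* = α_i.
NE contributions = (2.9, 3.3, 2.2); X = 8.4.
W^NE = (Σα)·X − ½Σα_i² = 8.4² − ½·24.14 = 58.49.
Planner sets x_i = Σα_j = 8.4 for every i, so X^SO = 3·8.4 = 25.2.
W^SO = (Σα)·X^SO − ½·3·(Σα)² = (3/2)·8.4² = 105.84.
Deadweight loss = W^SO − W^NE = 47.35.

47.35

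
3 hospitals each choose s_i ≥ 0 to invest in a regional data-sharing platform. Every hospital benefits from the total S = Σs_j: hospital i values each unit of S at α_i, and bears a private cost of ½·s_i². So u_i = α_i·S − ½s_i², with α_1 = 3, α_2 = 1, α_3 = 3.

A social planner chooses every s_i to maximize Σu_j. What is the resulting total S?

21

Planner FOC: ∂(Σu_j)/∂s_i = (Σα_j) − s_i = 0, so s_i^SO = Σα_j = 7 for every i; S^SO = 21.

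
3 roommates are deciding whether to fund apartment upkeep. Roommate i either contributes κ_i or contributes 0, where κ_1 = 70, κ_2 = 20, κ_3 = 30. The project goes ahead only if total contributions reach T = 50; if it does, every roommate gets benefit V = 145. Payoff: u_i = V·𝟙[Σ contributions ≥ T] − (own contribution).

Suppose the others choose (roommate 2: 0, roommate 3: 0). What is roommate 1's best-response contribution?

Others' total = 0. Contributing 70 brings total to 70 ≥ 50: gain V − κ_1 = 75.
Best response: 70.

70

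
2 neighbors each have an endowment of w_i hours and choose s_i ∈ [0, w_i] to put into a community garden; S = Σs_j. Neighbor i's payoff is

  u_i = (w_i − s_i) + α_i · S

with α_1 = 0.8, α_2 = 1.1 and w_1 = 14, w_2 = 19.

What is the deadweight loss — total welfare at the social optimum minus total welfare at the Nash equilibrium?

∂u_i/∂s_i = α_i − 1, so neighbor i contributes w_i if α_i > 1, else 0.
α_i > 1 for i ∈ {2}; NE contributions (0, 19), S = 19.
W^NE = Σw_i − S^NE + (Σα_i)·S^NE = 33 + 0.9·19 = 50.1.
Planner: ∂(Σu_j)/∂s_i = Σα_j − 1 = 0.9 > 0, so everyone contributes w_i; S^SO = 33, W^SO = 33 + 0.9·33 = 62.7.
Deadweight loss = 12.6.

12.6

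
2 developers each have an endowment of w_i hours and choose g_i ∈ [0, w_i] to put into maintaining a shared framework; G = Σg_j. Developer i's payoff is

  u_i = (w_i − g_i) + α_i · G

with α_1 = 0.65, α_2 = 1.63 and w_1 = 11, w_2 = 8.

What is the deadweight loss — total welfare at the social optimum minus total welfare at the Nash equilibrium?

14.08

∂u_i/∂g_i = α_i − 1, so developer i contributes w_i if α_i > 1, else 0.
α_i > 1 for i ∈ {2}; NE contributions (0, 8), G = 8.
W^NE = Σw_i − G^NE + (Σα_i)·G^NE = 19 + 1.28·8 = 29.24.
Planner: ∂(Σu_j)/∂g_i = Σα_j − 1 = 1.28 > 0, so everyone contributes w_i; G^SO = 19, W^SO = 19 + 1.28·19 = 43.32.
Deadweight loss = 14.08.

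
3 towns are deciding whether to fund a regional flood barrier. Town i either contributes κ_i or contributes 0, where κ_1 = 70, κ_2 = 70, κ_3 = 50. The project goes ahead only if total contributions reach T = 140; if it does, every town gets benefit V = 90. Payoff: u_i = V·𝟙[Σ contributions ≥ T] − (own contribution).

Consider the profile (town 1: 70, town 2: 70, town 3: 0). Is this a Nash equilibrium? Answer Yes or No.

Total = 140 ≥ 140: provided.
Town 1 (pledges 70, payoff 20): dropping to 0 → total 70, payoff 0. No gain.
Town 2 (pledges 70, payoff 20): dropping to 0 → total 70, payoff 0. No gain.
Town 3 (pledges 0, payoff 90): pledging 50 → total 190, payoff 40. No gain.

Yes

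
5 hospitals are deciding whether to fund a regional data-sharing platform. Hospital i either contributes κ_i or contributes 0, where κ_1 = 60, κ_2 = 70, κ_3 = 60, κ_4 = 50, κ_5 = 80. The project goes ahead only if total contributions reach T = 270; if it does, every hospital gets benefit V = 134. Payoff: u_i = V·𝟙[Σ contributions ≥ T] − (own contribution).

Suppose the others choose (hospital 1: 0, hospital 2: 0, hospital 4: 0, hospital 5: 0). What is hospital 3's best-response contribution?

0

Others' total = 0. Even contributing 60 gives 60 < 270: no benefit either way.
Best response: 0.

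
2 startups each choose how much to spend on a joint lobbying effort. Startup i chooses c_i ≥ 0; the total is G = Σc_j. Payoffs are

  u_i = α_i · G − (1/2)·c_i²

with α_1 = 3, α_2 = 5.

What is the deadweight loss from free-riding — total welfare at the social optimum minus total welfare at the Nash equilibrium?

Startup i's FOC: ∂u_i/∂c_i = α_i − c_i = 0, so c_i* = α_i.
NE contributions = (3, 5); G = 8.
W^NE = (Σα)·G − ½Σα_i² = 8² − ½·34 = 47.
Planner sets c_i = Σα_j = 8 for every i, so G^SO = 2·8 = 16.
W^SO = (Σα)·G^SO − ½·2·(Σα)² = (2/2)·8² = 64.
Deadweight loss = W^SO − W^NE = 17.

17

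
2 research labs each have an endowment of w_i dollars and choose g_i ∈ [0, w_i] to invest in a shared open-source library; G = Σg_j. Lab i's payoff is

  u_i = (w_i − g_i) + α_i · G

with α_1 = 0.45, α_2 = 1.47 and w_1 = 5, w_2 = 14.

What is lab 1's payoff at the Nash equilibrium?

11.3

∂u_i/∂g_i = α_i − 1, so lab i contributes w_i if α_i > 1, else 0.
α_i > 1 for i ∈ {2}; NE contributions (0, 14), G = 14.
u_1 = (5 − 0) + 0.45·14 = 11.3.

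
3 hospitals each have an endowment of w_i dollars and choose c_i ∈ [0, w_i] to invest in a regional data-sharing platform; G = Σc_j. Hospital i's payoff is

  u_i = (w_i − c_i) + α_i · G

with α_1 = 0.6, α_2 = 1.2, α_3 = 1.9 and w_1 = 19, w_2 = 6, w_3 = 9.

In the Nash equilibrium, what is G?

∂u_i/∂c_i = α_i − 1, so hospital i contributes w_i if α_i > 1, else 0.
α_i > 1 for i ∈ {2, 3}; NE contributions (0, 6, 9), G = 15.

15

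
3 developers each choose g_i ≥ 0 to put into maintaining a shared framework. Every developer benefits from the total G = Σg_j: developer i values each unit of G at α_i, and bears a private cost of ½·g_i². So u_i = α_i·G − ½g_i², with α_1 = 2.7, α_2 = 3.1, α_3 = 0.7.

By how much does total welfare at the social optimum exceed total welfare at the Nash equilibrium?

29.82

Developer i's FOC: ∂u_i/∂g_i = α_i − g_i = 0, so g_i* = α_i.
NE contributions = (2.7, 3.1, 0.7); G = 6.5.
W^NE = (Σα)·G − ½Σα_i² = 6.5² − ½·17.39 = 33.555.
Planner sets g_i = Σα_j = 6.5 for every i, so G^SO = 3·6.5 = 19.5.
W^SO = (Σα)·G^SO − ½·3·(Σα)² = (3/2)·6.5² = 63.375.
Deadweight loss = W^SO − W^NE = 29.82.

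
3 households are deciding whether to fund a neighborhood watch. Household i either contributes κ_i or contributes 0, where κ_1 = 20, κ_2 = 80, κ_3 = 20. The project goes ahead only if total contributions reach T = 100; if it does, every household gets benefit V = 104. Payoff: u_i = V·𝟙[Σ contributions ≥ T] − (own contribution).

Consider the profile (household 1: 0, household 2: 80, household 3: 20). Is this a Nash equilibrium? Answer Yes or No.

Yes

Total = 100 ≥ 100: provided.
Household 1 (pledges 0, payoff 104): pledging 20 → total 120, payoff 84. No gain.
Household 2 (pledges 80, payoff 24): dropping to 0 → total 20, payoff 0. No gain.
Household 3 (pledges 20, payoff 84): dropping to 0 → total 80, payoff 0. No gain.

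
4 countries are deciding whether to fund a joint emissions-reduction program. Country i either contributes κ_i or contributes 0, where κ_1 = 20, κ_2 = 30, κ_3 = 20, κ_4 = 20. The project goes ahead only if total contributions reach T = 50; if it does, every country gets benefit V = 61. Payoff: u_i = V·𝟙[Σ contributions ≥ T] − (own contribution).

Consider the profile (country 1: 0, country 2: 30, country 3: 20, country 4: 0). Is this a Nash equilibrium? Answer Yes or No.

Yes

Total = 50 ≥ 50: provided.
Country 1 (pledges 0, payoff 61): pledging 20 → total 70, payoff 41. No gain.
Country 2 (pledges 30, payoff 31): dropping to 0 → total 20, payoff 0. No gain.
Country 3 (pledges 20, payoff 41): dropping to 0 → total 30, payoff 0. No gain.
Country 4 (pledges 0, payoff 61): pledging 20 → total 70, payoff 41. No gain.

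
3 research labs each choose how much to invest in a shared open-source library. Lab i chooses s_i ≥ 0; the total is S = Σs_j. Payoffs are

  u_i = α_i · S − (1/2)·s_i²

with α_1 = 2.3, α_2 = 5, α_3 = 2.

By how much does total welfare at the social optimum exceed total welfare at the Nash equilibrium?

Lab i's FOC: ∂u_i/∂s_i = α_i − s_i = 0, so s_i* = α_i.
NE contributions = (2.3, 5, 2); S = 9.3.
W^NE = (Σα)·S − ½Σα_i² = 9.3² − ½·34.29 = 69.345.
Planner sets s_i = Σα_j = 9.3 for every i, so S^SO = 3·9.3 = 27.9.
W^SO = (Σα)·S^SO − ½·3·(Σα)² = (3/2)·9.3² = 129.735.
Deadweight loss = W^SO − W^NE = 60.39.

60.39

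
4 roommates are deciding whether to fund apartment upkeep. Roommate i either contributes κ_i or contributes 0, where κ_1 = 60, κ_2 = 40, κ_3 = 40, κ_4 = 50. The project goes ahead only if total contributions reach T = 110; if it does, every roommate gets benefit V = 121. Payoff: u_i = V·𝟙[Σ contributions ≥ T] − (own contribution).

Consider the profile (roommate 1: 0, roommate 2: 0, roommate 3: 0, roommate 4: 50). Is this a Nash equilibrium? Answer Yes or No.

Total = 50 < 110: not provided.
Roommate 1 (pledges 0, payoff 0): pledging 60 → total 110, payoff 61. Profitable deviation.

No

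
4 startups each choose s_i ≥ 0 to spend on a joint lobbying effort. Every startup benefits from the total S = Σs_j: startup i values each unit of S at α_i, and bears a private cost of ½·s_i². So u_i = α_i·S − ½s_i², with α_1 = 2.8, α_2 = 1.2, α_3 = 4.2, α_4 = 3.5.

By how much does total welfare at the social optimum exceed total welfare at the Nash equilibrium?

Startup i's FOC: ∂u_i/∂s_i = α_i − s_i = 0, so s_i* = α_i.
NE contributions = (2.8, 1.2, 4.2, 3.5); S = 11.7.
W^NE = (Σα)·S − ½Σα_i² = 11.7² − ½·39.17 = 117.305.
Planner sets s_i = Σα_j = 11.7 for every i, so S^SO = 4·11.7 = 46.8.
W^SO = (Σα)·S^SO − ½·4·(Σα)² = (4/2)·11.7² = 273.78.
Deadweight loss = W^SO − W^NE = 156.475.

156.475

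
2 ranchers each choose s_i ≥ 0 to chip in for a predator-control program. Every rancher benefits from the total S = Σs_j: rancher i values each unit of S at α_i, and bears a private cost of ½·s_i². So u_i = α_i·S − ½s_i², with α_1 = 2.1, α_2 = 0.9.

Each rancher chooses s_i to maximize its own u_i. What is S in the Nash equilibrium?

3

Rancher i's FOC: ∂u_i/∂s_i = α_i − s_i = 0, so s_i* = α_i.
NE contributions = (2.1, 0.9); S = 3.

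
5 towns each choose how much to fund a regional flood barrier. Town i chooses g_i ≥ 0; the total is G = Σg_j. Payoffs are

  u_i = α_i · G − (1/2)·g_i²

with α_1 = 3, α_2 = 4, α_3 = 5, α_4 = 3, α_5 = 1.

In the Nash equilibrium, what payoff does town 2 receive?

56

Town i's FOC: ∂u_i/∂g_i = α_i − g_i = 0, so g_i* = α_i.
NE contributions = (3, 4, 5, 3, 1); G = 16.
u_2 = α_2·G − ½·(g_2)² = 4·16 − ½·4² = 56.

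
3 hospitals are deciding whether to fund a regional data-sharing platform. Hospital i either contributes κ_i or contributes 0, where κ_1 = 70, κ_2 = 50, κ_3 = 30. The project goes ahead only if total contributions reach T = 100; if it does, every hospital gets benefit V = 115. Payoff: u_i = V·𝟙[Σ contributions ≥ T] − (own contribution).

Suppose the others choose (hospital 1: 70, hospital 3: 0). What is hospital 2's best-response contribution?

50

Others' total = 70. Contributing 50 brings total to 120 ≥ 100: gain V − κ_2 = 65.
Best response: 50.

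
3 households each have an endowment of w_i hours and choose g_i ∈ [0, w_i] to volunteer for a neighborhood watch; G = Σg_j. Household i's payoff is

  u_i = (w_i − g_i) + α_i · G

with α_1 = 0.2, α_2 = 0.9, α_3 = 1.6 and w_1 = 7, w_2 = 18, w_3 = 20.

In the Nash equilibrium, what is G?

20

∂u_i/∂g_i = α_i − 1, so household i contributes w_i if α_i > 1, else 0.
α_i > 1 for i ∈ {3}; NE contributions (0, 0, 20), G = 20.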